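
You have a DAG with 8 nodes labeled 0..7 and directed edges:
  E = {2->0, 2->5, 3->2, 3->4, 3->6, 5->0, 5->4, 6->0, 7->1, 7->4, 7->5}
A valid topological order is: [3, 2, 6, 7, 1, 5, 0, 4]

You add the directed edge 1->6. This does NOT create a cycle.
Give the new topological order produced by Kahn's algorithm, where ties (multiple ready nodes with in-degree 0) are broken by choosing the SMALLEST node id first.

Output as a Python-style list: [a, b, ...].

Old toposort: [3, 2, 6, 7, 1, 5, 0, 4]
Added edge: 1->6
Position of 1 (4) > position of 6 (2). Must reorder: 1 must now come before 6.
Run Kahn's algorithm (break ties by smallest node id):
  initial in-degrees: [3, 1, 1, 0, 3, 2, 2, 0]
  ready (indeg=0): [3, 7]
  pop 3: indeg[2]->0; indeg[4]->2; indeg[6]->1 | ready=[2, 7] | order so far=[3]
  pop 2: indeg[0]->2; indeg[5]->1 | ready=[7] | order so far=[3, 2]
  pop 7: indeg[1]->0; indeg[4]->1; indeg[5]->0 | ready=[1, 5] | order so far=[3, 2, 7]
  pop 1: indeg[6]->0 | ready=[5, 6] | order so far=[3, 2, 7, 1]
  pop 5: indeg[0]->1; indeg[4]->0 | ready=[4, 6] | order so far=[3, 2, 7, 1, 5]
  pop 4: no out-edges | ready=[6] | order so far=[3, 2, 7, 1, 5, 4]
  pop 6: indeg[0]->0 | ready=[0] | order so far=[3, 2, 7, 1, 5, 4, 6]
  pop 0: no out-edges | ready=[] | order so far=[3, 2, 7, 1, 5, 4, 6, 0]
  Result: [3, 2, 7, 1, 5, 4, 6, 0]

Answer: [3, 2, 7, 1, 5, 4, 6, 0]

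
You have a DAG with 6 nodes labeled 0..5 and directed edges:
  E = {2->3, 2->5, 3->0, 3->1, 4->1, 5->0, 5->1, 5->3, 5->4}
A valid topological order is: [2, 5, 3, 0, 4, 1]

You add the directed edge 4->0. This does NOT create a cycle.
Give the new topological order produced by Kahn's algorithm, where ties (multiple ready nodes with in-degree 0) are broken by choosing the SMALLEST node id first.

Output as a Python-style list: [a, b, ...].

Old toposort: [2, 5, 3, 0, 4, 1]
Added edge: 4->0
Position of 4 (4) > position of 0 (3). Must reorder: 4 must now come before 0.
Run Kahn's algorithm (break ties by smallest node id):
  initial in-degrees: [3, 3, 0, 2, 1, 1]
  ready (indeg=0): [2]
  pop 2: indeg[3]->1; indeg[5]->0 | ready=[5] | order so far=[2]
  pop 5: indeg[0]->2; indeg[1]->2; indeg[3]->0; indeg[4]->0 | ready=[3, 4] | order so far=[2, 5]
  pop 3: indeg[0]->1; indeg[1]->1 | ready=[4] | order so far=[2, 5, 3]
  pop 4: indeg[0]->0; indeg[1]->0 | ready=[0, 1] | order so far=[2, 5, 3, 4]
  pop 0: no out-edges | ready=[1] | order so far=[2, 5, 3, 4, 0]
  pop 1: no out-edges | ready=[] | order so far=[2, 5, 3, 4, 0, 1]
  Result: [2, 5, 3, 4, 0, 1]

Answer: [2, 5, 3, 4, 0, 1]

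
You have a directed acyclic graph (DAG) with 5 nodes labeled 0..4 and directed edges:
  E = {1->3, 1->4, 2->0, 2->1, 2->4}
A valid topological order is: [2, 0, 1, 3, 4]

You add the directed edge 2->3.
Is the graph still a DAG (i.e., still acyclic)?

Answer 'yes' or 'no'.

Answer: yes

Derivation:
Given toposort: [2, 0, 1, 3, 4]
Position of 2: index 0; position of 3: index 3
New edge 2->3: forward
Forward edge: respects the existing order. Still a DAG, same toposort still valid.
Still a DAG? yes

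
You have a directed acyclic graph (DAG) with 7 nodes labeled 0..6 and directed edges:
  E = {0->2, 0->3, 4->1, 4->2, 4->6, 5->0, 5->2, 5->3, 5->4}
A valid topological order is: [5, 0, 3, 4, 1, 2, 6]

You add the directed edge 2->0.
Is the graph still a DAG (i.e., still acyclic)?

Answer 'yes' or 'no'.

Given toposort: [5, 0, 3, 4, 1, 2, 6]
Position of 2: index 5; position of 0: index 1
New edge 2->0: backward (u after v in old order)
Backward edge: old toposort is now invalid. Check if this creates a cycle.
Does 0 already reach 2? Reachable from 0: [0, 2, 3]. YES -> cycle!
Still a DAG? no

Answer: no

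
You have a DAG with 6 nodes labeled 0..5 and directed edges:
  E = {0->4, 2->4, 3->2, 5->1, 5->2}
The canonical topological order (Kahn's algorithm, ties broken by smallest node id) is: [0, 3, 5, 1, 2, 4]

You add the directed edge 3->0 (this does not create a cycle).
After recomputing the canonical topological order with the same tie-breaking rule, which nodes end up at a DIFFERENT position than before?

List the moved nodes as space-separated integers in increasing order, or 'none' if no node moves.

Old toposort: [0, 3, 5, 1, 2, 4]
Added edge 3->0
Recompute Kahn (smallest-id tiebreak):
  initial in-degrees: [1, 1, 2, 0, 2, 0]
  ready (indeg=0): [3, 5]
  pop 3: indeg[0]->0; indeg[2]->1 | ready=[0, 5] | order so far=[3]
  pop 0: indeg[4]->1 | ready=[5] | order so far=[3, 0]
  pop 5: indeg[1]->0; indeg[2]->0 | ready=[1, 2] | order so far=[3, 0, 5]
  pop 1: no out-edges | ready=[2] | order so far=[3, 0, 5, 1]
  pop 2: indeg[4]->0 | ready=[4] | order so far=[3, 0, 5, 1, 2]
  pop 4: no out-edges | ready=[] | order so far=[3, 0, 5, 1, 2, 4]
New canonical toposort: [3, 0, 5, 1, 2, 4]
Compare positions:
  Node 0: index 0 -> 1 (moved)
  Node 1: index 3 -> 3 (same)
  Node 2: index 4 -> 4 (same)
  Node 3: index 1 -> 0 (moved)
  Node 4: index 5 -> 5 (same)
  Node 5: index 2 -> 2 (same)
Nodes that changed position: 0 3

Answer: 0 3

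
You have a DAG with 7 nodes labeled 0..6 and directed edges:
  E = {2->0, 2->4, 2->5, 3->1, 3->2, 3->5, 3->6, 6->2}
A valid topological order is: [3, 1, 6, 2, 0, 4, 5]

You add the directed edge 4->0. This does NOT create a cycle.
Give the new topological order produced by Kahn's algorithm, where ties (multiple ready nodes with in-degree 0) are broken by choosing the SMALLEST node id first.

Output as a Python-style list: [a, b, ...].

Answer: [3, 1, 6, 2, 4, 0, 5]

Derivation:
Old toposort: [3, 1, 6, 2, 0, 4, 5]
Added edge: 4->0
Position of 4 (5) > position of 0 (4). Must reorder: 4 must now come before 0.
Run Kahn's algorithm (break ties by smallest node id):
  initial in-degrees: [2, 1, 2, 0, 1, 2, 1]
  ready (indeg=0): [3]
  pop 3: indeg[1]->0; indeg[2]->1; indeg[5]->1; indeg[6]->0 | ready=[1, 6] | order so far=[3]
  pop 1: no out-edges | ready=[6] | order so far=[3, 1]
  pop 6: indeg[2]->0 | ready=[2] | order so far=[3, 1, 6]
  pop 2: indeg[0]->1; indeg[4]->0; indeg[5]->0 | ready=[4, 5] | order so far=[3, 1, 6, 2]
  pop 4: indeg[0]->0 | ready=[0, 5] | order so far=[3, 1, 6, 2, 4]
  pop 0: no out-edges | ready=[5] | order so far=[3, 1, 6, 2, 4, 0]
  pop 5: no out-edges | ready=[] | order so far=[3, 1, 6, 2, 4, 0, 5]
  Result: [3, 1, 6, 2, 4, 0, 5]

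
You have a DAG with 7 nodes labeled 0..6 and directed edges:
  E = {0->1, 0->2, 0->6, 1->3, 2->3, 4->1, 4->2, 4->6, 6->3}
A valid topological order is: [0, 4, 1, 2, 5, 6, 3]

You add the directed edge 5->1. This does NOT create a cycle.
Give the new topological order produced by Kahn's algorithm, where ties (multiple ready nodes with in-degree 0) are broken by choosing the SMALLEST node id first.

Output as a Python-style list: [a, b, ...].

Answer: [0, 4, 2, 5, 1, 6, 3]

Derivation:
Old toposort: [0, 4, 1, 2, 5, 6, 3]
Added edge: 5->1
Position of 5 (4) > position of 1 (2). Must reorder: 5 must now come before 1.
Run Kahn's algorithm (break ties by smallest node id):
  initial in-degrees: [0, 3, 2, 3, 0, 0, 2]
  ready (indeg=0): [0, 4, 5]
  pop 0: indeg[1]->2; indeg[2]->1; indeg[6]->1 | ready=[4, 5] | order so far=[0]
  pop 4: indeg[1]->1; indeg[2]->0; indeg[6]->0 | ready=[2, 5, 6] | order so far=[0, 4]
  pop 2: indeg[3]->2 | ready=[5, 6] | order so far=[0, 4, 2]
  pop 5: indeg[1]->0 | ready=[1, 6] | order so far=[0, 4, 2, 5]
  pop 1: indeg[3]->1 | ready=[6] | order so far=[0, 4, 2, 5, 1]
  pop 6: indeg[3]->0 | ready=[3] | order so far=[0, 4, 2, 5, 1, 6]
  pop 3: no out-edges | ready=[] | order so far=[0, 4, 2, 5, 1, 6, 3]
  Result: [0, 4, 2, 5, 1, 6, 3]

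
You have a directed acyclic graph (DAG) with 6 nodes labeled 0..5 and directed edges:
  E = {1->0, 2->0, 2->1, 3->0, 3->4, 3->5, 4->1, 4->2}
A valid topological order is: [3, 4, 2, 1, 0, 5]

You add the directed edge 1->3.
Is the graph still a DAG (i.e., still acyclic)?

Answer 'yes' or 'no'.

Answer: no

Derivation:
Given toposort: [3, 4, 2, 1, 0, 5]
Position of 1: index 3; position of 3: index 0
New edge 1->3: backward (u after v in old order)
Backward edge: old toposort is now invalid. Check if this creates a cycle.
Does 3 already reach 1? Reachable from 3: [0, 1, 2, 3, 4, 5]. YES -> cycle!
Still a DAG? no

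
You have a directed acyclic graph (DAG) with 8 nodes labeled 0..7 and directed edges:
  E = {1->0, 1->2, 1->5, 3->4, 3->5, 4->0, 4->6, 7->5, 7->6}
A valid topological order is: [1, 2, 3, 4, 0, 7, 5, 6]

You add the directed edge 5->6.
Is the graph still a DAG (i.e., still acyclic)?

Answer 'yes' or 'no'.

Answer: yes

Derivation:
Given toposort: [1, 2, 3, 4, 0, 7, 5, 6]
Position of 5: index 6; position of 6: index 7
New edge 5->6: forward
Forward edge: respects the existing order. Still a DAG, same toposort still valid.
Still a DAG? yes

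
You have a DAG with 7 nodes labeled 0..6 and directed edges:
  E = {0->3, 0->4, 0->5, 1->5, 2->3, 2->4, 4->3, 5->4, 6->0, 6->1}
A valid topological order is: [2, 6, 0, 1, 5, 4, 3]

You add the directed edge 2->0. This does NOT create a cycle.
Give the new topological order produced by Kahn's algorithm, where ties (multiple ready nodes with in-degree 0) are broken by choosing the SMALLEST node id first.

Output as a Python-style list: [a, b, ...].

Old toposort: [2, 6, 0, 1, 5, 4, 3]
Added edge: 2->0
Position of 2 (0) < position of 0 (2). Old order still valid.
Run Kahn's algorithm (break ties by smallest node id):
  initial in-degrees: [2, 1, 0, 3, 3, 2, 0]
  ready (indeg=0): [2, 6]
  pop 2: indeg[0]->1; indeg[3]->2; indeg[4]->2 | ready=[6] | order so far=[2]
  pop 6: indeg[0]->0; indeg[1]->0 | ready=[0, 1] | order so far=[2, 6]
  pop 0: indeg[3]->1; indeg[4]->1; indeg[5]->1 | ready=[1] | order so far=[2, 6, 0]
  pop 1: indeg[5]->0 | ready=[5] | order so far=[2, 6, 0, 1]
  pop 5: indeg[4]->0 | ready=[4] | order so far=[2, 6, 0, 1, 5]
  pop 4: indeg[3]->0 | ready=[3] | order so far=[2, 6, 0, 1, 5, 4]
  pop 3: no out-edges | ready=[] | order so far=[2, 6, 0, 1, 5, 4, 3]
  Result: [2, 6, 0, 1, 5, 4, 3]

Answer: [2, 6, 0, 1, 5, 4, 3]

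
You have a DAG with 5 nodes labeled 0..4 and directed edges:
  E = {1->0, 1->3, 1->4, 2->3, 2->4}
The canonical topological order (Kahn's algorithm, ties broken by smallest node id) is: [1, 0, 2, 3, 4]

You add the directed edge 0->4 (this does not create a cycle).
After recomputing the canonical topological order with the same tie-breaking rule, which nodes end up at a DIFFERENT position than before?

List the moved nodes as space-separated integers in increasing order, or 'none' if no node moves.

Answer: none

Derivation:
Old toposort: [1, 0, 2, 3, 4]
Added edge 0->4
Recompute Kahn (smallest-id tiebreak):
  initial in-degrees: [1, 0, 0, 2, 3]
  ready (indeg=0): [1, 2]
  pop 1: indeg[0]->0; indeg[3]->1; indeg[4]->2 | ready=[0, 2] | order so far=[1]
  pop 0: indeg[4]->1 | ready=[2] | order so far=[1, 0]
  pop 2: indeg[3]->0; indeg[4]->0 | ready=[3, 4] | order so far=[1, 0, 2]
  pop 3: no out-edges | ready=[4] | order so far=[1, 0, 2, 3]
  pop 4: no out-edges | ready=[] | order so far=[1, 0, 2, 3, 4]
New canonical toposort: [1, 0, 2, 3, 4]
Compare positions:
  Node 0: index 1 -> 1 (same)
  Node 1: index 0 -> 0 (same)
  Node 2: index 2 -> 2 (same)
  Node 3: index 3 -> 3 (same)
  Node 4: index 4 -> 4 (same)
Nodes that changed position: none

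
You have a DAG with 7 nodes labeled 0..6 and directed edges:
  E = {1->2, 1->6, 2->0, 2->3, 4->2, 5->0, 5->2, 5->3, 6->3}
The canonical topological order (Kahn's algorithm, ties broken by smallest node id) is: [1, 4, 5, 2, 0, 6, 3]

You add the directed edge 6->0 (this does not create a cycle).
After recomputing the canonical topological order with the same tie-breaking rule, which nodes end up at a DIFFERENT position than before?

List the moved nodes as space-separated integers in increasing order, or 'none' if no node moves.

Old toposort: [1, 4, 5, 2, 0, 6, 3]
Added edge 6->0
Recompute Kahn (smallest-id tiebreak):
  initial in-degrees: [3, 0, 3, 3, 0, 0, 1]
  ready (indeg=0): [1, 4, 5]
  pop 1: indeg[2]->2; indeg[6]->0 | ready=[4, 5, 6] | order so far=[1]
  pop 4: indeg[2]->1 | ready=[5, 6] | order so far=[1, 4]
  pop 5: indeg[0]->2; indeg[2]->0; indeg[3]->2 | ready=[2, 6] | order so far=[1, 4, 5]
  pop 2: indeg[0]->1; indeg[3]->1 | ready=[6] | order so far=[1, 4, 5, 2]
  pop 6: indeg[0]->0; indeg[3]->0 | ready=[0, 3] | order so far=[1, 4, 5, 2, 6]
  pop 0: no out-edges | ready=[3] | order so far=[1, 4, 5, 2, 6, 0]
  pop 3: no out-edges | ready=[] | order so far=[1, 4, 5, 2, 6, 0, 3]
New canonical toposort: [1, 4, 5, 2, 6, 0, 3]
Compare positions:
  Node 0: index 4 -> 5 (moved)
  Node 1: index 0 -> 0 (same)
  Node 2: index 3 -> 3 (same)
  Node 3: index 6 -> 6 (same)
  Node 4: index 1 -> 1 (same)
  Node 5: index 2 -> 2 (same)
  Node 6: index 5 -> 4 (moved)
Nodes that changed position: 0 6

Answer: 0 6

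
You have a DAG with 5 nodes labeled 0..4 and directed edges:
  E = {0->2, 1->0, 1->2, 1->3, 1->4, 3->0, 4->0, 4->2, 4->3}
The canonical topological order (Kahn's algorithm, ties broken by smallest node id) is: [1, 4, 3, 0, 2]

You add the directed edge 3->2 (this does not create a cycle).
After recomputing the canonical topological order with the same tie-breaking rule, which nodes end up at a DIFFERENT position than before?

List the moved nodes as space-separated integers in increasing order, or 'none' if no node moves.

Old toposort: [1, 4, 3, 0, 2]
Added edge 3->2
Recompute Kahn (smallest-id tiebreak):
  initial in-degrees: [3, 0, 4, 2, 1]
  ready (indeg=0): [1]
  pop 1: indeg[0]->2; indeg[2]->3; indeg[3]->1; indeg[4]->0 | ready=[4] | order so far=[1]
  pop 4: indeg[0]->1; indeg[2]->2; indeg[3]->0 | ready=[3] | order so far=[1, 4]
  pop 3: indeg[0]->0; indeg[2]->1 | ready=[0] | order so far=[1, 4, 3]
  pop 0: indeg[2]->0 | ready=[2] | order so far=[1, 4, 3, 0]
  pop 2: no out-edges | ready=[] | order so far=[1, 4, 3, 0, 2]
New canonical toposort: [1, 4, 3, 0, 2]
Compare positions:
  Node 0: index 3 -> 3 (same)
  Node 1: index 0 -> 0 (same)
  Node 2: index 4 -> 4 (same)
  Node 3: index 2 -> 2 (same)
  Node 4: index 1 -> 1 (same)
Nodes that changed position: none

Answer: none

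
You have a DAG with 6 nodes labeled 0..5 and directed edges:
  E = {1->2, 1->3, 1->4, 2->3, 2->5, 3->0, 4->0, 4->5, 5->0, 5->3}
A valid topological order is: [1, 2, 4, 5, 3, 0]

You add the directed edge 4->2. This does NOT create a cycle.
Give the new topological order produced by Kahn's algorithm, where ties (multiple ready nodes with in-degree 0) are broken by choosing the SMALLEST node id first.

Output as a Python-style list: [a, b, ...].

Answer: [1, 4, 2, 5, 3, 0]

Derivation:
Old toposort: [1, 2, 4, 5, 3, 0]
Added edge: 4->2
Position of 4 (2) > position of 2 (1). Must reorder: 4 must now come before 2.
Run Kahn's algorithm (break ties by smallest node id):
  initial in-degrees: [3, 0, 2, 3, 1, 2]
  ready (indeg=0): [1]
  pop 1: indeg[2]->1; indeg[3]->2; indeg[4]->0 | ready=[4] | order so far=[1]
  pop 4: indeg[0]->2; indeg[2]->0; indeg[5]->1 | ready=[2] | order so far=[1, 4]
  pop 2: indeg[3]->1; indeg[5]->0 | ready=[5] | order so far=[1, 4, 2]
  pop 5: indeg[0]->1; indeg[3]->0 | ready=[3] | order so far=[1, 4, 2, 5]
  pop 3: indeg[0]->0 | ready=[0] | order so far=[1, 4, 2, 5, 3]
  pop 0: no out-edges | ready=[] | order so far=[1, 4, 2, 5, 3, 0]
  Result: [1, 4, 2, 5, 3, 0]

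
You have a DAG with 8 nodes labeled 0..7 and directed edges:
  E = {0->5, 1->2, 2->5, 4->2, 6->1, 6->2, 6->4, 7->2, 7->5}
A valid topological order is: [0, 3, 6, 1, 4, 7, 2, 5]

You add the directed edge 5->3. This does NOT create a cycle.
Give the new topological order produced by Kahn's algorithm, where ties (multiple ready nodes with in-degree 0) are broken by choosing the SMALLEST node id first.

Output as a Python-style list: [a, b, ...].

Old toposort: [0, 3, 6, 1, 4, 7, 2, 5]
Added edge: 5->3
Position of 5 (7) > position of 3 (1). Must reorder: 5 must now come before 3.
Run Kahn's algorithm (break ties by smallest node id):
  initial in-degrees: [0, 1, 4, 1, 1, 3, 0, 0]
  ready (indeg=0): [0, 6, 7]
  pop 0: indeg[5]->2 | ready=[6, 7] | order so far=[0]
  pop 6: indeg[1]->0; indeg[2]->3; indeg[4]->0 | ready=[1, 4, 7] | order so far=[0, 6]
  pop 1: indeg[2]->2 | ready=[4, 7] | order so far=[0, 6, 1]
  pop 4: indeg[2]->1 | ready=[7] | order so far=[0, 6, 1, 4]
  pop 7: indeg[2]->0; indeg[5]->1 | ready=[2] | order so far=[0, 6, 1, 4, 7]
  pop 2: indeg[5]->0 | ready=[5] | order so far=[0, 6, 1, 4, 7, 2]
  pop 5: indeg[3]->0 | ready=[3] | order so far=[0, 6, 1, 4, 7, 2, 5]
  pop 3: no out-edges | ready=[] | order so far=[0, 6, 1, 4, 7, 2, 5, 3]
  Result: [0, 6, 1, 4, 7, 2, 5, 3]

Answer: [0, 6, 1, 4, 7, 2, 5, 3]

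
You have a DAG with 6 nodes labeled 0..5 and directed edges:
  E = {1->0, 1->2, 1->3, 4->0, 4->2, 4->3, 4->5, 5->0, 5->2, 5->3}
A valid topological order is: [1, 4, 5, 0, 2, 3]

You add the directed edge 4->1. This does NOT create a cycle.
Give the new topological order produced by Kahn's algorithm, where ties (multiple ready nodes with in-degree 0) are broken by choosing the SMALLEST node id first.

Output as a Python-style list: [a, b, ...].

Old toposort: [1, 4, 5, 0, 2, 3]
Added edge: 4->1
Position of 4 (1) > position of 1 (0). Must reorder: 4 must now come before 1.
Run Kahn's algorithm (break ties by smallest node id):
  initial in-degrees: [3, 1, 3, 3, 0, 1]
  ready (indeg=0): [4]
  pop 4: indeg[0]->2; indeg[1]->0; indeg[2]->2; indeg[3]->2; indeg[5]->0 | ready=[1, 5] | order so far=[4]
  pop 1: indeg[0]->1; indeg[2]->1; indeg[3]->1 | ready=[5] | order so far=[4, 1]
  pop 5: indeg[0]->0; indeg[2]->0; indeg[3]->0 | ready=[0, 2, 3] | order so far=[4, 1, 5]
  pop 0: no out-edges | ready=[2, 3] | order so far=[4, 1, 5, 0]
  pop 2: no out-edges | ready=[3] | order so far=[4, 1, 5, 0, 2]
  pop 3: no out-edges | ready=[] | order so far=[4, 1, 5, 0, 2, 3]
  Result: [4, 1, 5, 0, 2, 3]

Answer: [4, 1, 5, 0, 2, 3]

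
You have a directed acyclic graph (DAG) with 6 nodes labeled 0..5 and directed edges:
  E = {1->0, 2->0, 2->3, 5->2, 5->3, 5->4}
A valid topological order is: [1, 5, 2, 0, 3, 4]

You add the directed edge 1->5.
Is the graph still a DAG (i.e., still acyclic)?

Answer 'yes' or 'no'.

Given toposort: [1, 5, 2, 0, 3, 4]
Position of 1: index 0; position of 5: index 1
New edge 1->5: forward
Forward edge: respects the existing order. Still a DAG, same toposort still valid.
Still a DAG? yes

Answer: yes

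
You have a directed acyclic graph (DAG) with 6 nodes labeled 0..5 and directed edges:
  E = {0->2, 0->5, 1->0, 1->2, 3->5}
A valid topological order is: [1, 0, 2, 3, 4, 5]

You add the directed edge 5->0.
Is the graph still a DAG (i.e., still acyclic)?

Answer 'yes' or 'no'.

Given toposort: [1, 0, 2, 3, 4, 5]
Position of 5: index 5; position of 0: index 1
New edge 5->0: backward (u after v in old order)
Backward edge: old toposort is now invalid. Check if this creates a cycle.
Does 0 already reach 5? Reachable from 0: [0, 2, 5]. YES -> cycle!
Still a DAG? no

Answer: no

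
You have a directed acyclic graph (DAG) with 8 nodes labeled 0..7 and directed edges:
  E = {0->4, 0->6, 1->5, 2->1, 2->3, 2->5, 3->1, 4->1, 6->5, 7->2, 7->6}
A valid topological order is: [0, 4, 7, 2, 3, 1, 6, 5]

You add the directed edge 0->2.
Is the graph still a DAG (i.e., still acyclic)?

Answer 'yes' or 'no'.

Answer: yes

Derivation:
Given toposort: [0, 4, 7, 2, 3, 1, 6, 5]
Position of 0: index 0; position of 2: index 3
New edge 0->2: forward
Forward edge: respects the existing order. Still a DAG, same toposort still valid.
Still a DAG? yes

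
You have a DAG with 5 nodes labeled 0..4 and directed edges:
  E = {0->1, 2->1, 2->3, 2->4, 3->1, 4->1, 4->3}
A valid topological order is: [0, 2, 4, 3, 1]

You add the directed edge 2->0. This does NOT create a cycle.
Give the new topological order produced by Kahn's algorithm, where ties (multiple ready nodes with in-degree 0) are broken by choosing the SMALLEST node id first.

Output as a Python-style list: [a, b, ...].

Answer: [2, 0, 4, 3, 1]

Derivation:
Old toposort: [0, 2, 4, 3, 1]
Added edge: 2->0
Position of 2 (1) > position of 0 (0). Must reorder: 2 must now come before 0.
Run Kahn's algorithm (break ties by smallest node id):
  initial in-degrees: [1, 4, 0, 2, 1]
  ready (indeg=0): [2]
  pop 2: indeg[0]->0; indeg[1]->3; indeg[3]->1; indeg[4]->0 | ready=[0, 4] | order so far=[2]
  pop 0: indeg[1]->2 | ready=[4] | order so far=[2, 0]
  pop 4: indeg[1]->1; indeg[3]->0 | ready=[3] | order so far=[2, 0, 4]
  pop 3: indeg[1]->0 | ready=[1] | order so far=[2, 0, 4, 3]
  pop 1: no out-edges | ready=[] | order so far=[2, 0, 4, 3, 1]
  Result: [2, 0, 4, 3, 1]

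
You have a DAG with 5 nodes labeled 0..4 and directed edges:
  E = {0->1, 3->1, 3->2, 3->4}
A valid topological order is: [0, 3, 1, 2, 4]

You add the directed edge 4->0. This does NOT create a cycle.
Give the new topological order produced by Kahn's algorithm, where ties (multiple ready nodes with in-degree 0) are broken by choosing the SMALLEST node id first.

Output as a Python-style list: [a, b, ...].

Answer: [3, 2, 4, 0, 1]

Derivation:
Old toposort: [0, 3, 1, 2, 4]
Added edge: 4->0
Position of 4 (4) > position of 0 (0). Must reorder: 4 must now come before 0.
Run Kahn's algorithm (break ties by smallest node id):
  initial in-degrees: [1, 2, 1, 0, 1]
  ready (indeg=0): [3]
  pop 3: indeg[1]->1; indeg[2]->0; indeg[4]->0 | ready=[2, 4] | order so far=[3]
  pop 2: no out-edges | ready=[4] | order so far=[3, 2]
  pop 4: indeg[0]->0 | ready=[0] | order so far=[3, 2, 4]
  pop 0: indeg[1]->0 | ready=[1] | order so far=[3, 2, 4, 0]
  pop 1: no out-edges | ready=[] | order so far=[3, 2, 4, 0, 1]
  Result: [3, 2, 4, 0, 1]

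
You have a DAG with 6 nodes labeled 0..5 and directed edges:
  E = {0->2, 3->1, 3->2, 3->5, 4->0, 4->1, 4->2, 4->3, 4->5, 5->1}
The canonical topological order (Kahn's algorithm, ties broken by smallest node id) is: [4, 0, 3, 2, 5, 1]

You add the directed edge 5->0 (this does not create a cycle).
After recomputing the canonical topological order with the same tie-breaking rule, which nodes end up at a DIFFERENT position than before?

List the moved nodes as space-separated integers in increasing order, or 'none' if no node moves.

Old toposort: [4, 0, 3, 2, 5, 1]
Added edge 5->0
Recompute Kahn (smallest-id tiebreak):
  initial in-degrees: [2, 3, 3, 1, 0, 2]
  ready (indeg=0): [4]
  pop 4: indeg[0]->1; indeg[1]->2; indeg[2]->2; indeg[3]->0; indeg[5]->1 | ready=[3] | order so far=[4]
  pop 3: indeg[1]->1; indeg[2]->1; indeg[5]->0 | ready=[5] | order so far=[4, 3]
  pop 5: indeg[0]->0; indeg[1]->0 | ready=[0, 1] | order so far=[4, 3, 5]
  pop 0: indeg[2]->0 | ready=[1, 2] | order so far=[4, 3, 5, 0]
  pop 1: no out-edges | ready=[2] | order so far=[4, 3, 5, 0, 1]
  pop 2: no out-edges | ready=[] | order so far=[4, 3, 5, 0, 1, 2]
New canonical toposort: [4, 3, 5, 0, 1, 2]
Compare positions:
  Node 0: index 1 -> 3 (moved)
  Node 1: index 5 -> 4 (moved)
  Node 2: index 3 -> 5 (moved)
  Node 3: index 2 -> 1 (moved)
  Node 4: index 0 -> 0 (same)
  Node 5: index 4 -> 2 (moved)
Nodes that changed position: 0 1 2 3 5

Answer: 0 1 2 3 5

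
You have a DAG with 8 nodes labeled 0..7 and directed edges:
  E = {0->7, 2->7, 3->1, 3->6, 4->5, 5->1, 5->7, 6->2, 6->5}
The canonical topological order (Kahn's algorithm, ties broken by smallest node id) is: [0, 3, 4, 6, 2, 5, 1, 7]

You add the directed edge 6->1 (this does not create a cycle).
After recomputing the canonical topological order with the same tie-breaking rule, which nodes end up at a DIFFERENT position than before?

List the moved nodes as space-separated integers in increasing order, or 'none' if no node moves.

Old toposort: [0, 3, 4, 6, 2, 5, 1, 7]
Added edge 6->1
Recompute Kahn (smallest-id tiebreak):
  initial in-degrees: [0, 3, 1, 0, 0, 2, 1, 3]
  ready (indeg=0): [0, 3, 4]
  pop 0: indeg[7]->2 | ready=[3, 4] | order so far=[0]
  pop 3: indeg[1]->2; indeg[6]->0 | ready=[4, 6] | order so far=[0, 3]
  pop 4: indeg[5]->1 | ready=[6] | order so far=[0, 3, 4]
  pop 6: indeg[1]->1; indeg[2]->0; indeg[5]->0 | ready=[2, 5] | order so far=[0, 3, 4, 6]
  pop 2: indeg[7]->1 | ready=[5] | order so far=[0, 3, 4, 6, 2]
  pop 5: indeg[1]->0; indeg[7]->0 | ready=[1, 7] | order so far=[0, 3, 4, 6, 2, 5]
  pop 1: no out-edges | ready=[7] | order so far=[0, 3, 4, 6, 2, 5, 1]
  pop 7: no out-edges | ready=[] | order so far=[0, 3, 4, 6, 2, 5, 1, 7]
New canonical toposort: [0, 3, 4, 6, 2, 5, 1, 7]
Compare positions:
  Node 0: index 0 -> 0 (same)
  Node 1: index 6 -> 6 (same)
  Node 2: index 4 -> 4 (same)
  Node 3: index 1 -> 1 (same)
  Node 4: index 2 -> 2 (same)
  Node 5: index 5 -> 5 (same)
  Node 6: index 3 -> 3 (same)
  Node 7: index 7 -> 7 (same)
Nodes that changed position: none

Answer: none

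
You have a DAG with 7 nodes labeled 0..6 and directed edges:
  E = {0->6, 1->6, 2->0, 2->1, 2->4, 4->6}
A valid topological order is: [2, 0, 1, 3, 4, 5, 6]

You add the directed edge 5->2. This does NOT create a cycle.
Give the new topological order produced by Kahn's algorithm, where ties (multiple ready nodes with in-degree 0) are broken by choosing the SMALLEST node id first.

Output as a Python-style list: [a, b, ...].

Old toposort: [2, 0, 1, 3, 4, 5, 6]
Added edge: 5->2
Position of 5 (5) > position of 2 (0). Must reorder: 5 must now come before 2.
Run Kahn's algorithm (break ties by smallest node id):
  initial in-degrees: [1, 1, 1, 0, 1, 0, 3]
  ready (indeg=0): [3, 5]
  pop 3: no out-edges | ready=[5] | order so far=[3]
  pop 5: indeg[2]->0 | ready=[2] | order so far=[3, 5]
  pop 2: indeg[0]->0; indeg[1]->0; indeg[4]->0 | ready=[0, 1, 4] | order so far=[3, 5, 2]
  pop 0: indeg[6]->2 | ready=[1, 4] | order so far=[3, 5, 2, 0]
  pop 1: indeg[6]->1 | ready=[4] | order so far=[3, 5, 2, 0, 1]
  pop 4: indeg[6]->0 | ready=[6] | order so far=[3, 5, 2, 0, 1, 4]
  pop 6: no out-edges | ready=[] | order so far=[3, 5, 2, 0, 1, 4, 6]
  Result: [3, 5, 2, 0, 1, 4, 6]

Answer: [3, 5, 2, 0, 1, 4, 6]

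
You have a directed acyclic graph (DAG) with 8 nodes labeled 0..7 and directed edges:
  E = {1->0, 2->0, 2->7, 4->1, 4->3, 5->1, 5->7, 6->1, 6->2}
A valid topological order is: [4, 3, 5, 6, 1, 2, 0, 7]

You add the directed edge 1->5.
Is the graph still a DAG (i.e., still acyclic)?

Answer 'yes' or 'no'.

Answer: no

Derivation:
Given toposort: [4, 3, 5, 6, 1, 2, 0, 7]
Position of 1: index 4; position of 5: index 2
New edge 1->5: backward (u after v in old order)
Backward edge: old toposort is now invalid. Check if this creates a cycle.
Does 5 already reach 1? Reachable from 5: [0, 1, 5, 7]. YES -> cycle!
Still a DAG? no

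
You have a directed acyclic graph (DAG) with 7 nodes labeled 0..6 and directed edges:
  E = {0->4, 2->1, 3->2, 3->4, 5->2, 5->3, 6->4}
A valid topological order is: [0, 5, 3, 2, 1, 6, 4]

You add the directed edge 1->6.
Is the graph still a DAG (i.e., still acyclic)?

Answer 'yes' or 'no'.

Answer: yes

Derivation:
Given toposort: [0, 5, 3, 2, 1, 6, 4]
Position of 1: index 4; position of 6: index 5
New edge 1->6: forward
Forward edge: respects the existing order. Still a DAG, same toposort still valid.
Still a DAG? yes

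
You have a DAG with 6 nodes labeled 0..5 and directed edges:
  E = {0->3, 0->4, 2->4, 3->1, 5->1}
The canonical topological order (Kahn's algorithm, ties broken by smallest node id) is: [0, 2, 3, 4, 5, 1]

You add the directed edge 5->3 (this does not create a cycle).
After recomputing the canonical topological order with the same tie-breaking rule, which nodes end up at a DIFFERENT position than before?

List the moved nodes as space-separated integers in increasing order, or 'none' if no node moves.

Answer: 3 4 5

Derivation:
Old toposort: [0, 2, 3, 4, 5, 1]
Added edge 5->3
Recompute Kahn (smallest-id tiebreak):
  initial in-degrees: [0, 2, 0, 2, 2, 0]
  ready (indeg=0): [0, 2, 5]
  pop 0: indeg[3]->1; indeg[4]->1 | ready=[2, 5] | order so far=[0]
  pop 2: indeg[4]->0 | ready=[4, 5] | order so far=[0, 2]
  pop 4: no out-edges | ready=[5] | order so far=[0, 2, 4]
  pop 5: indeg[1]->1; indeg[3]->0 | ready=[3] | order so far=[0, 2, 4, 5]
  pop 3: indeg[1]->0 | ready=[1] | order so far=[0, 2, 4, 5, 3]
  pop 1: no out-edges | ready=[] | order so far=[0, 2, 4, 5, 3, 1]
New canonical toposort: [0, 2, 4, 5, 3, 1]
Compare positions:
  Node 0: index 0 -> 0 (same)
  Node 1: index 5 -> 5 (same)
  Node 2: index 1 -> 1 (same)
  Node 3: index 2 -> 4 (moved)
  Node 4: index 3 -> 2 (moved)
  Node 5: index 4 -> 3 (moved)
Nodes that changed position: 3 4 5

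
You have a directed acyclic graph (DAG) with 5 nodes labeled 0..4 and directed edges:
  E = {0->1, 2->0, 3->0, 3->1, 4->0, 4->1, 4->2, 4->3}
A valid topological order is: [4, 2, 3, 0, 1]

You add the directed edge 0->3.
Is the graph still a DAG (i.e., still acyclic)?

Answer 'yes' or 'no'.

Answer: no

Derivation:
Given toposort: [4, 2, 3, 0, 1]
Position of 0: index 3; position of 3: index 2
New edge 0->3: backward (u after v in old order)
Backward edge: old toposort is now invalid. Check if this creates a cycle.
Does 3 already reach 0? Reachable from 3: [0, 1, 3]. YES -> cycle!
Still a DAG? no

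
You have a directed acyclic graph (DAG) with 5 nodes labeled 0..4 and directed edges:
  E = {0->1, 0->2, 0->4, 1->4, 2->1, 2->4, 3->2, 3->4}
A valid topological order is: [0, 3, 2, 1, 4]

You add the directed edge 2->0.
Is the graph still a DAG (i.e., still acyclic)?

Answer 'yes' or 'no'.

Given toposort: [0, 3, 2, 1, 4]
Position of 2: index 2; position of 0: index 0
New edge 2->0: backward (u after v in old order)
Backward edge: old toposort is now invalid. Check if this creates a cycle.
Does 0 already reach 2? Reachable from 0: [0, 1, 2, 4]. YES -> cycle!
Still a DAG? no

Answer: no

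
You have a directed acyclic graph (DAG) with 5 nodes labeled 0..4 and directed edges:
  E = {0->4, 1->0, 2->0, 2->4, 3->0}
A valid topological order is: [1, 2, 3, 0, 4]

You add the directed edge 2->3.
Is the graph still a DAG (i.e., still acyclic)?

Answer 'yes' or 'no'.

Given toposort: [1, 2, 3, 0, 4]
Position of 2: index 1; position of 3: index 2
New edge 2->3: forward
Forward edge: respects the existing order. Still a DAG, same toposort still valid.
Still a DAG? yes

Answer: yes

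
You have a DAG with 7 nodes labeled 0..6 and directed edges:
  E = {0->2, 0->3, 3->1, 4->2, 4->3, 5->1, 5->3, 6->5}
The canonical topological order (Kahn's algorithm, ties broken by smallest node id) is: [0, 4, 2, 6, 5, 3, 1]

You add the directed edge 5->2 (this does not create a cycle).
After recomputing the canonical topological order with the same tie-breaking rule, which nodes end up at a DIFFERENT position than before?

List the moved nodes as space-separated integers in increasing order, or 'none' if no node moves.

Old toposort: [0, 4, 2, 6, 5, 3, 1]
Added edge 5->2
Recompute Kahn (smallest-id tiebreak):
  initial in-degrees: [0, 2, 3, 3, 0, 1, 0]
  ready (indeg=0): [0, 4, 6]
  pop 0: indeg[2]->2; indeg[3]->2 | ready=[4, 6] | order so far=[0]
  pop 4: indeg[2]->1; indeg[3]->1 | ready=[6] | order so far=[0, 4]
  pop 6: indeg[5]->0 | ready=[5] | order so far=[0, 4, 6]
  pop 5: indeg[1]->1; indeg[2]->0; indeg[3]->0 | ready=[2, 3] | order so far=[0, 4, 6, 5]
  pop 2: no out-edges | ready=[3] | order so far=[0, 4, 6, 5, 2]
  pop 3: indeg[1]->0 | ready=[1] | order so far=[0, 4, 6, 5, 2, 3]
  pop 1: no out-edges | ready=[] | order so far=[0, 4, 6, 5, 2, 3, 1]
New canonical toposort: [0, 4, 6, 5, 2, 3, 1]
Compare positions:
  Node 0: index 0 -> 0 (same)
  Node 1: index 6 -> 6 (same)
  Node 2: index 2 -> 4 (moved)
  Node 3: index 5 -> 5 (same)
  Node 4: index 1 -> 1 (same)
  Node 5: index 4 -> 3 (moved)
  Node 6: index 3 -> 2 (moved)
Nodes that changed position: 2 5 6

Answer: 2 5 6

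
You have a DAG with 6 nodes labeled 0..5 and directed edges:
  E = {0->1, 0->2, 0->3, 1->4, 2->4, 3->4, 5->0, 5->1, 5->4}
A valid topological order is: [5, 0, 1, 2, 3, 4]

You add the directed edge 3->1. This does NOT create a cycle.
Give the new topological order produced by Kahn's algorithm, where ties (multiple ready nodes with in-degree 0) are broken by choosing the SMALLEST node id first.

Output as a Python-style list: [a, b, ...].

Answer: [5, 0, 2, 3, 1, 4]

Derivation:
Old toposort: [5, 0, 1, 2, 3, 4]
Added edge: 3->1
Position of 3 (4) > position of 1 (2). Must reorder: 3 must now come before 1.
Run Kahn's algorithm (break ties by smallest node id):
  initial in-degrees: [1, 3, 1, 1, 4, 0]
  ready (indeg=0): [5]
  pop 5: indeg[0]->0; indeg[1]->2; indeg[4]->3 | ready=[0] | order so far=[5]
  pop 0: indeg[1]->1; indeg[2]->0; indeg[3]->0 | ready=[2, 3] | order so far=[5, 0]
  pop 2: indeg[4]->2 | ready=[3] | order so far=[5, 0, 2]
  pop 3: indeg[1]->0; indeg[4]->1 | ready=[1] | order so far=[5, 0, 2, 3]
  pop 1: indeg[4]->0 | ready=[4] | order so far=[5, 0, 2, 3, 1]
  pop 4: no out-edges | ready=[] | order so far=[5, 0, 2, 3, 1, 4]
  Result: [5, 0, 2, 3, 1, 4]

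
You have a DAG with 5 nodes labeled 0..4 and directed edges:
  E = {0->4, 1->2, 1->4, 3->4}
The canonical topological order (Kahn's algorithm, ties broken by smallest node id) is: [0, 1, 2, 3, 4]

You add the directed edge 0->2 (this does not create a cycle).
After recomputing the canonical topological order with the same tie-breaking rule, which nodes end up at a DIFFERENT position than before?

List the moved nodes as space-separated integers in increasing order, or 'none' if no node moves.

Old toposort: [0, 1, 2, 3, 4]
Added edge 0->2
Recompute Kahn (smallest-id tiebreak):
  initial in-degrees: [0, 0, 2, 0, 3]
  ready (indeg=0): [0, 1, 3]
  pop 0: indeg[2]->1; indeg[4]->2 | ready=[1, 3] | order so far=[0]
  pop 1: indeg[2]->0; indeg[4]->1 | ready=[2, 3] | order so far=[0, 1]
  pop 2: no out-edges | ready=[3] | order so far=[0, 1, 2]
  pop 3: indeg[4]->0 | ready=[4] | order so far=[0, 1, 2, 3]
  pop 4: no out-edges | ready=[] | order so far=[0, 1, 2, 3, 4]
New canonical toposort: [0, 1, 2, 3, 4]
Compare positions:
  Node 0: index 0 -> 0 (same)
  Node 1: index 1 -> 1 (same)
  Node 2: index 2 -> 2 (same)
  Node 3: index 3 -> 3 (same)
  Node 4: index 4 -> 4 (same)
Nodes that changed position: none

Answer: none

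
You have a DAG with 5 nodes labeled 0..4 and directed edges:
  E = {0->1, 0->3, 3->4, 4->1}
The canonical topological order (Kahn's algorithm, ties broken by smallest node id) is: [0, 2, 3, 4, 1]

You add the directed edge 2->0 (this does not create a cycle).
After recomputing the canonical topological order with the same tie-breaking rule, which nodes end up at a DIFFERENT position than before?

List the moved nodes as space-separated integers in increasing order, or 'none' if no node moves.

Answer: 0 2

Derivation:
Old toposort: [0, 2, 3, 4, 1]
Added edge 2->0
Recompute Kahn (smallest-id tiebreak):
  initial in-degrees: [1, 2, 0, 1, 1]
  ready (indeg=0): [2]
  pop 2: indeg[0]->0 | ready=[0] | order so far=[2]
  pop 0: indeg[1]->1; indeg[3]->0 | ready=[3] | order so far=[2, 0]
  pop 3: indeg[4]->0 | ready=[4] | order so far=[2, 0, 3]
  pop 4: indeg[1]->0 | ready=[1] | order so far=[2, 0, 3, 4]
  pop 1: no out-edges | ready=[] | order so far=[2, 0, 3, 4, 1]
New canonical toposort: [2, 0, 3, 4, 1]
Compare positions:
  Node 0: index 0 -> 1 (moved)
  Node 1: index 4 -> 4 (same)
  Node 2: index 1 -> 0 (moved)
  Node 3: index 2 -> 2 (same)
  Node 4: index 3 -> 3 (same)
Nodes that changed position: 0 2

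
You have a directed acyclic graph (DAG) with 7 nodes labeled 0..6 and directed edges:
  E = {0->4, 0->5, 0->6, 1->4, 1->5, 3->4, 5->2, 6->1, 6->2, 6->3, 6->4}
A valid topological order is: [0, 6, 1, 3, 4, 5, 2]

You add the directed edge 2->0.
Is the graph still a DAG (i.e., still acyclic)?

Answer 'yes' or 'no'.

Given toposort: [0, 6, 1, 3, 4, 5, 2]
Position of 2: index 6; position of 0: index 0
New edge 2->0: backward (u after v in old order)
Backward edge: old toposort is now invalid. Check if this creates a cycle.
Does 0 already reach 2? Reachable from 0: [0, 1, 2, 3, 4, 5, 6]. YES -> cycle!
Still a DAG? no

Answer: no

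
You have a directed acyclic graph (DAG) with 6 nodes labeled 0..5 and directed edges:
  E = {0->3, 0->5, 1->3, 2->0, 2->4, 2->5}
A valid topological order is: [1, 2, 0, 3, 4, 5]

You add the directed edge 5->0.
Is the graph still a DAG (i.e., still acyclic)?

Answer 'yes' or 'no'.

Given toposort: [1, 2, 0, 3, 4, 5]
Position of 5: index 5; position of 0: index 2
New edge 5->0: backward (u after v in old order)
Backward edge: old toposort is now invalid. Check if this creates a cycle.
Does 0 already reach 5? Reachable from 0: [0, 3, 5]. YES -> cycle!
Still a DAG? no

Answer: no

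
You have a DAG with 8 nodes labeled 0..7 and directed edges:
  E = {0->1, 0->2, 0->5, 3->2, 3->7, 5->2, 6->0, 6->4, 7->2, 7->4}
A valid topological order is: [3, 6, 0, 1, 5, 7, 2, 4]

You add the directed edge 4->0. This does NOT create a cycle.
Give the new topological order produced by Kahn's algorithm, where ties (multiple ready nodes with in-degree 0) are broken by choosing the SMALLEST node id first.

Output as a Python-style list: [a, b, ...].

Old toposort: [3, 6, 0, 1, 5, 7, 2, 4]
Added edge: 4->0
Position of 4 (7) > position of 0 (2). Must reorder: 4 must now come before 0.
Run Kahn's algorithm (break ties by smallest node id):
  initial in-degrees: [2, 1, 4, 0, 2, 1, 0, 1]
  ready (indeg=0): [3, 6]
  pop 3: indeg[2]->3; indeg[7]->0 | ready=[6, 7] | order so far=[3]
  pop 6: indeg[0]->1; indeg[4]->1 | ready=[7] | order so far=[3, 6]
  pop 7: indeg[2]->2; indeg[4]->0 | ready=[4] | order so far=[3, 6, 7]
  pop 4: indeg[0]->0 | ready=[0] | order so far=[3, 6, 7, 4]
  pop 0: indeg[1]->0; indeg[2]->1; indeg[5]->0 | ready=[1, 5] | order so far=[3, 6, 7, 4, 0]
  pop 1: no out-edges | ready=[5] | order so far=[3, 6, 7, 4, 0, 1]
  pop 5: indeg[2]->0 | ready=[2] | order so far=[3, 6, 7, 4, 0, 1, 5]
  pop 2: no out-edges | ready=[] | order so far=[3, 6, 7, 4, 0, 1, 5, 2]
  Result: [3, 6, 7, 4, 0, 1, 5, 2]

Answer: [3, 6, 7, 4, 0, 1, 5, 2]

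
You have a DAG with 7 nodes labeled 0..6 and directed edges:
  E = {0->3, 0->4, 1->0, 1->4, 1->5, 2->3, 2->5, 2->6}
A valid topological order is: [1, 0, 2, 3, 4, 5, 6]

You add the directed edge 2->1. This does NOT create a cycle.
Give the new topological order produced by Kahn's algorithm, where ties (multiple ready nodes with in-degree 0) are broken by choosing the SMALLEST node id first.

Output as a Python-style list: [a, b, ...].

Old toposort: [1, 0, 2, 3, 4, 5, 6]
Added edge: 2->1
Position of 2 (2) > position of 1 (0). Must reorder: 2 must now come before 1.
Run Kahn's algorithm (break ties by smallest node id):
  initial in-degrees: [1, 1, 0, 2, 2, 2, 1]
  ready (indeg=0): [2]
  pop 2: indeg[1]->0; indeg[3]->1; indeg[5]->1; indeg[6]->0 | ready=[1, 6] | order so far=[2]
  pop 1: indeg[0]->0; indeg[4]->1; indeg[5]->0 | ready=[0, 5, 6] | order so far=[2, 1]
  pop 0: indeg[3]->0; indeg[4]->0 | ready=[3, 4, 5, 6] | order so far=[2, 1, 0]
  pop 3: no out-edges | ready=[4, 5, 6] | order so far=[2, 1, 0, 3]
  pop 4: no out-edges | ready=[5, 6] | order so far=[2, 1, 0, 3, 4]
  pop 5: no out-edges | ready=[6] | order so far=[2, 1, 0, 3, 4, 5]
  pop 6: no out-edges | ready=[] | order so far=[2, 1, 0, 3, 4, 5, 6]
  Result: [2, 1, 0, 3, 4, 5, 6]

Answer: [2, 1, 0, 3, 4, 5, 6]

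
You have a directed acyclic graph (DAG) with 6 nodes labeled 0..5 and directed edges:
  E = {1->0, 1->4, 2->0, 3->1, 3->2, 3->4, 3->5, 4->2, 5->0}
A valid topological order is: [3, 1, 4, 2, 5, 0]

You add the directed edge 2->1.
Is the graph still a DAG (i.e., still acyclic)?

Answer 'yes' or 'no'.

Answer: no

Derivation:
Given toposort: [3, 1, 4, 2, 5, 0]
Position of 2: index 3; position of 1: index 1
New edge 2->1: backward (u after v in old order)
Backward edge: old toposort is now invalid. Check if this creates a cycle.
Does 1 already reach 2? Reachable from 1: [0, 1, 2, 4]. YES -> cycle!
Still a DAG? no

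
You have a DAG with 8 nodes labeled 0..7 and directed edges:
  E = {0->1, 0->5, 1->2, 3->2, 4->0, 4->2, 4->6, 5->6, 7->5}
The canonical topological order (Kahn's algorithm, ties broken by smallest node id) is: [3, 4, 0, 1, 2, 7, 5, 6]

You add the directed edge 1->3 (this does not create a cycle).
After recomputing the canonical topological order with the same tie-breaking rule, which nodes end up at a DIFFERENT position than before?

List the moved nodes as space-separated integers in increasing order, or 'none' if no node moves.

Answer: 0 1 3 4

Derivation:
Old toposort: [3, 4, 0, 1, 2, 7, 5, 6]
Added edge 1->3
Recompute Kahn (smallest-id tiebreak):
  initial in-degrees: [1, 1, 3, 1, 0, 2, 2, 0]
  ready (indeg=0): [4, 7]
  pop 4: indeg[0]->0; indeg[2]->2; indeg[6]->1 | ready=[0, 7] | order so far=[4]
  pop 0: indeg[1]->0; indeg[5]->1 | ready=[1, 7] | order so far=[4, 0]
  pop 1: indeg[2]->1; indeg[3]->0 | ready=[3, 7] | order so far=[4, 0, 1]
  pop 3: indeg[2]->0 | ready=[2, 7] | order so far=[4, 0, 1, 3]
  pop 2: no out-edges | ready=[7] | order so far=[4, 0, 1, 3, 2]
  pop 7: indeg[5]->0 | ready=[5] | order so far=[4, 0, 1, 3, 2, 7]
  pop 5: indeg[6]->0 | ready=[6] | order so far=[4, 0, 1, 3, 2, 7, 5]
  pop 6: no out-edges | ready=[] | order so far=[4, 0, 1, 3, 2, 7, 5, 6]
New canonical toposort: [4, 0, 1, 3, 2, 7, 5, 6]
Compare positions:
  Node 0: index 2 -> 1 (moved)
  Node 1: index 3 -> 2 (moved)
  Node 2: index 4 -> 4 (same)
  Node 3: index 0 -> 3 (moved)
  Node 4: index 1 -> 0 (moved)
  Node 5: index 6 -> 6 (same)
  Node 6: index 7 -> 7 (same)
  Node 7: index 5 -> 5 (same)
Nodes that changed position: 0 1 3 4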